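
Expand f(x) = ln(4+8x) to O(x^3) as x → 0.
log(4) + 2*x - 2*x**2 + O(x**3)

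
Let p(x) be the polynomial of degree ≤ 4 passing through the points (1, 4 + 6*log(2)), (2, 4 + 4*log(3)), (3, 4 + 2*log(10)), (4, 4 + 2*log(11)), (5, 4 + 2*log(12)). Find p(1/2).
4 + log(6553600000*11**(3/16)*2**(49/64)*3**(27/64)*5**(29/32)/2122043913)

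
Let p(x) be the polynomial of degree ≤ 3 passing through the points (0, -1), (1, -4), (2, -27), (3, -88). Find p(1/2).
-9/8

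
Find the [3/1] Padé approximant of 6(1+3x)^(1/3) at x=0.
(-2*x**3 + 6*x**2 + 18*x + 6)/(2*x + 1)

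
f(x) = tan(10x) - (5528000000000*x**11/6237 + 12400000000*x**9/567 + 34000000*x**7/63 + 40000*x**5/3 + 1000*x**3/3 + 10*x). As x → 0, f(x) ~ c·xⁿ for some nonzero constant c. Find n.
13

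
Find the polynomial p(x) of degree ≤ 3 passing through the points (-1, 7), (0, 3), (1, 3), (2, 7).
2*x**2 - 2*x + 3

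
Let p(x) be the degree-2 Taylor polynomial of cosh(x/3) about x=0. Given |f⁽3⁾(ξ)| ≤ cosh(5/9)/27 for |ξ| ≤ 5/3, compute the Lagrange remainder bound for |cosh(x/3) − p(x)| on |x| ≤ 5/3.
125*cosh(5/9)/4374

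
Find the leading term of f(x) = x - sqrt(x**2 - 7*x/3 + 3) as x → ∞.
7/6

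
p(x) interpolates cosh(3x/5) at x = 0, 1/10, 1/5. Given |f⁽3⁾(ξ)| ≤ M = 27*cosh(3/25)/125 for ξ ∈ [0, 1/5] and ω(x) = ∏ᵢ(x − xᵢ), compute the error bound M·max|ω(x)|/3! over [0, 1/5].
sqrt(3)*cosh(3/25)/125000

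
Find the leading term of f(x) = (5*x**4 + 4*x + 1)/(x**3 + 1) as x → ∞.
5*x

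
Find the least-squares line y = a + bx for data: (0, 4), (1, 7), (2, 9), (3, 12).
a = 41/10, b = 13/5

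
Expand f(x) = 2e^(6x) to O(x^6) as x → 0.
2 + 12*x + 36*x**2 + 72*x**3 + 108*x**4 + 648*x**5/5 + O(x**6)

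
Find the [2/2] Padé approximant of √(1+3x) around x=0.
(45*x**2/16 + 15*x/4 + 1)/(9*x**2/16 + 9*x/4 + 1)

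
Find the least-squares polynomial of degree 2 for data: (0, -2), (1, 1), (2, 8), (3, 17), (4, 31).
-69/35 + (47/35)x + (12/7)x²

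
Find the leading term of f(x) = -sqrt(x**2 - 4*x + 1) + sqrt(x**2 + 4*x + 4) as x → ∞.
4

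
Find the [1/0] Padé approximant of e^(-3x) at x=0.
1 - 3*x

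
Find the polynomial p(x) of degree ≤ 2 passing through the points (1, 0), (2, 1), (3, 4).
x**2 - 2*x + 1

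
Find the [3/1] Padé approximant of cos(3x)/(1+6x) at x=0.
(9*x**3/16 - 129*x**2/28 + x/56 + 1)/(337*x/56 + 1)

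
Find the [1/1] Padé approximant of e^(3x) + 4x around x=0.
(89*x/14 + 1)/(1 - 9*x/14)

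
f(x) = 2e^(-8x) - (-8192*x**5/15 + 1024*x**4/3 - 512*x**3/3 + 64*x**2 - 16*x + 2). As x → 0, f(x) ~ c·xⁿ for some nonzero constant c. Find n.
6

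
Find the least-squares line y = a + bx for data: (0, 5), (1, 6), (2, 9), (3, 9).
a = 5, b = 3/2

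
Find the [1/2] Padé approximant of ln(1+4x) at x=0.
4*x/(-4*x**2/3 + 2*x + 1)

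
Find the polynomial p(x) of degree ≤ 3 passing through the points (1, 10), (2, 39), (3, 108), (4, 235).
3*x**3 + 2*x**2 + 2*x + 3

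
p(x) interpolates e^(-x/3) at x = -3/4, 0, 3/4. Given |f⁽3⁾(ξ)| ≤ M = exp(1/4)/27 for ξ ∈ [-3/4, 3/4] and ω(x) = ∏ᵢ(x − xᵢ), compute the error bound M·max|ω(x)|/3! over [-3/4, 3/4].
sqrt(3)*exp(1/4)/1728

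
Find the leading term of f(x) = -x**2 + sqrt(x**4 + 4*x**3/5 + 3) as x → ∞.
2*x/5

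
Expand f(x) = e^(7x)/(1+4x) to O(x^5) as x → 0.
1 + 3*x + 25*x**2/2 + 43*x**3/6 + 571*x**4/8 + O(x**5)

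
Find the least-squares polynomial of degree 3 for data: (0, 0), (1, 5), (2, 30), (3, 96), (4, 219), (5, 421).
1/126 + (101/108)x + (97/126)x² + (343/108)x³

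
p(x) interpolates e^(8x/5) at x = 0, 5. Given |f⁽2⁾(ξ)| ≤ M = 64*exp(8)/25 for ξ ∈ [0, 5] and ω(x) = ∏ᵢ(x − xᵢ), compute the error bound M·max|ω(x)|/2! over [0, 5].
8*exp(8)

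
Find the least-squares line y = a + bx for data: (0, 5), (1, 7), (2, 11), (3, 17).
a = 4, b = 4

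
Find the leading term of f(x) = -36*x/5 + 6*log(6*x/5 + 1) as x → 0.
-108*x**2/25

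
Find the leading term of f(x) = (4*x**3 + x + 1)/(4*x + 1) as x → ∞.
x**2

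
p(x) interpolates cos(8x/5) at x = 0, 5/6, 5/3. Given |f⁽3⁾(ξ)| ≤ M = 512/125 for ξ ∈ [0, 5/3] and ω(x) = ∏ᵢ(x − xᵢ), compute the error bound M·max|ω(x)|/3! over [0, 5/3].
64*sqrt(3)/729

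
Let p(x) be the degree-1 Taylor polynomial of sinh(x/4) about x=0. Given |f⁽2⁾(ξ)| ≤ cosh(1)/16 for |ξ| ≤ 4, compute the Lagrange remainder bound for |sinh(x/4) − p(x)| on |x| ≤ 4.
cosh(1)/2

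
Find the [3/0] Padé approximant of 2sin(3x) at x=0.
-9*x**3 + 6*x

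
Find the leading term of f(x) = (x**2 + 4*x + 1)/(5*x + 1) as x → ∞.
x/5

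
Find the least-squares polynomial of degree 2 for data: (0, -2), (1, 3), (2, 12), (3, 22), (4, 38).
-67/35 + (233/70)x + (23/14)x²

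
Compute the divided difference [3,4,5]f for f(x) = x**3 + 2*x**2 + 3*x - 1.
14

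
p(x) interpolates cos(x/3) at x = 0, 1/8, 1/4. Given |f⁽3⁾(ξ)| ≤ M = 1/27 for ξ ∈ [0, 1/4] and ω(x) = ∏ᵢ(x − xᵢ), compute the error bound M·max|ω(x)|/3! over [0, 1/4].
sqrt(3)/373248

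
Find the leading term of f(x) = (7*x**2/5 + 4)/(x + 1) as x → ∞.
7*x/5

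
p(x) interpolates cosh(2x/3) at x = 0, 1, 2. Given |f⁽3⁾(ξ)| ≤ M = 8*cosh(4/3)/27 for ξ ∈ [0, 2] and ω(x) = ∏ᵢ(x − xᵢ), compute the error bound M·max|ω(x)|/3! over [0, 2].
8*sqrt(3)*cosh(4/3)/729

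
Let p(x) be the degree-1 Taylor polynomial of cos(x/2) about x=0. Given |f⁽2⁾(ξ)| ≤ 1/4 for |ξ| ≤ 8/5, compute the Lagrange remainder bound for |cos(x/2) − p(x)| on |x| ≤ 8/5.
8/25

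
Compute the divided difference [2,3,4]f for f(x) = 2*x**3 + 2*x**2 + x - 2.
20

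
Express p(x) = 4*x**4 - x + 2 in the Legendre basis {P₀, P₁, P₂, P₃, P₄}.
(14/5)P₀ - P₁ + (16/7)P₂ + (32/35)P₄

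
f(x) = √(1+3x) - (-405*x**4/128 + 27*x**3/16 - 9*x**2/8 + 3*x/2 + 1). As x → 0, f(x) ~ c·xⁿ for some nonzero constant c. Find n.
5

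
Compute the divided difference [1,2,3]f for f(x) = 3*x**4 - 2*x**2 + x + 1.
73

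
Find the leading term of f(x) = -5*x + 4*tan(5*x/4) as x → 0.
125*x**3/48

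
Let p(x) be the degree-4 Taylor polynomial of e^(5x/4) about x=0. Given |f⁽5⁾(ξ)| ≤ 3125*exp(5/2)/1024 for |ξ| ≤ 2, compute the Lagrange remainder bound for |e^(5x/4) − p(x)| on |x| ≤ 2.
625*exp(5/2)/768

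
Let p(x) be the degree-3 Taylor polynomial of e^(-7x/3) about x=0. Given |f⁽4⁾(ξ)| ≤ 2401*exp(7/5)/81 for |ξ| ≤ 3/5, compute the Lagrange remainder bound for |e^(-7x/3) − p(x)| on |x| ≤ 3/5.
2401*exp(7/5)/15000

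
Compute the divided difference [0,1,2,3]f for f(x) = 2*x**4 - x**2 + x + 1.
12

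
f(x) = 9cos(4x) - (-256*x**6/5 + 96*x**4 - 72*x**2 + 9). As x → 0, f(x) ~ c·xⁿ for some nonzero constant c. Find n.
8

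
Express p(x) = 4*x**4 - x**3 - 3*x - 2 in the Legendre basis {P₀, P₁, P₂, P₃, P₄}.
(-6/5)P₀ + (-18/5)P₁ + (16/7)P₂ + (-2/5)P₃ + (32/35)P₄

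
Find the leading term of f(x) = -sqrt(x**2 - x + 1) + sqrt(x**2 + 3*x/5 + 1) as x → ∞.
4/5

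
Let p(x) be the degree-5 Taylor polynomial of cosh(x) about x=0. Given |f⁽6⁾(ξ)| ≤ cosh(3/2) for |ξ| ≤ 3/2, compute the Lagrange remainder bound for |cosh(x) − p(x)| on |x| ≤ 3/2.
81*cosh(3/2)/5120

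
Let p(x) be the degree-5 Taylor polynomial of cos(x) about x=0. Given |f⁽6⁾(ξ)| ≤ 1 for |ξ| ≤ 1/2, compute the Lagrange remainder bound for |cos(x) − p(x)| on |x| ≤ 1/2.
1/46080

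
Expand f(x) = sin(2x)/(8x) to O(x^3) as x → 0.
1/4 - x**2/6 + O(x**3)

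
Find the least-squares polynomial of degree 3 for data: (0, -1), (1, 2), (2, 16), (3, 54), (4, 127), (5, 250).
-22/21 + (122/63)x + (-19/21)x² + (19/9)x³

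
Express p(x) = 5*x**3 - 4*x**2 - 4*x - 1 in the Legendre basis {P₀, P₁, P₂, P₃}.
(-7/3)P₀ - P₁ + (-8/3)P₂ + (2)P₃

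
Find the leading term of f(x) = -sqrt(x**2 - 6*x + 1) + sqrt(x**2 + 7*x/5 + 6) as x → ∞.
37/10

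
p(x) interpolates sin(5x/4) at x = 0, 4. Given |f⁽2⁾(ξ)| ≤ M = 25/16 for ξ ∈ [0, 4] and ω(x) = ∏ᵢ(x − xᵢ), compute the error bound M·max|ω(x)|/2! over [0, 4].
25/8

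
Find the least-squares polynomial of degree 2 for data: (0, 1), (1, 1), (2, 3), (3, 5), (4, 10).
36/35 + (-23/35)x + (5/7)x²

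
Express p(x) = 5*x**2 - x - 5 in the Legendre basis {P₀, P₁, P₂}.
(-10/3)P₀ - P₁ + (10/3)P₂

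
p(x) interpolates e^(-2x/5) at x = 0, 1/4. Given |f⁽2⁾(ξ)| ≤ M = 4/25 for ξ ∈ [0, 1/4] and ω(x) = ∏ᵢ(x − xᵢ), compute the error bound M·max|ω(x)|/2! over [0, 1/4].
1/800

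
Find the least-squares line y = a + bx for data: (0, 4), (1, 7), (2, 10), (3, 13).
a = 4, b = 3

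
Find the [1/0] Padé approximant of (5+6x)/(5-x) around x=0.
7*x/5 + 1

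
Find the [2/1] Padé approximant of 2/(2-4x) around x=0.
1/(1 - 2*x)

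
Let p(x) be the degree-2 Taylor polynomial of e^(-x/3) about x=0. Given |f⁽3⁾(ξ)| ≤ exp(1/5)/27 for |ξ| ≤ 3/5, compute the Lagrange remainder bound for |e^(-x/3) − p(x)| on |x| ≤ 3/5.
exp(1/5)/750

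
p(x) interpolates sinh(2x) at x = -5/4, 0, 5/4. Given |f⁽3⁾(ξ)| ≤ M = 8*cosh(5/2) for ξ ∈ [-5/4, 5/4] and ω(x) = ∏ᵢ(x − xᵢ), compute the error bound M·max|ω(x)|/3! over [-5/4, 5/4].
125*sqrt(3)*cosh(5/2)/216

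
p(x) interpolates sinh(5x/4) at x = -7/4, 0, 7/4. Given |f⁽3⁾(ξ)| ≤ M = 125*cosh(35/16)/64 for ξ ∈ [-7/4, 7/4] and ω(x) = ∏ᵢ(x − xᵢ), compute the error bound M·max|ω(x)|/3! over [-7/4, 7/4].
42875*sqrt(3)*cosh(35/16)/110592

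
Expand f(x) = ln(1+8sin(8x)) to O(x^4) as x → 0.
64*x - 2048*x**2 + 260096*x**3/3 + O(x**4)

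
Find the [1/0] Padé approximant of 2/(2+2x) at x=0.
1 - x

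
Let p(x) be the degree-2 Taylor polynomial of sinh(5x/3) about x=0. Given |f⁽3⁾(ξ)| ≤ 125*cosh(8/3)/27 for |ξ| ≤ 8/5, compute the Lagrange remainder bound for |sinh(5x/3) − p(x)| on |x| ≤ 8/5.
256*cosh(8/3)/81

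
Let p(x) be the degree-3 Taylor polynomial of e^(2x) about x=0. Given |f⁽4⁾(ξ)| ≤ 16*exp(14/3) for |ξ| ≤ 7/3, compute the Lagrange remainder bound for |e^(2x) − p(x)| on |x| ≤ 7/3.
4802*exp(14/3)/243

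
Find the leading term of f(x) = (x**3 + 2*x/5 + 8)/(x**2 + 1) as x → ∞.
x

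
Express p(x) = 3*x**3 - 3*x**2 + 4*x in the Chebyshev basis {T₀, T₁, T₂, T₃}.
(-3/2)T₀ + (25/4)T₁ + (-3/2)T₂ + (3/4)T₃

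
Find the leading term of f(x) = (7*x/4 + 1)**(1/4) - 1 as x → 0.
7*x/16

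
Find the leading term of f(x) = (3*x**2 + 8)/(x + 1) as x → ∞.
3*x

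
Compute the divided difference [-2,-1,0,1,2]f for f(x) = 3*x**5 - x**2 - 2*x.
0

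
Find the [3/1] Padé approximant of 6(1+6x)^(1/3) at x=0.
(-16*x**3 + 24*x**2 + 36*x + 6)/(4*x + 1)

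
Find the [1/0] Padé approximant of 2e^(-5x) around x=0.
2 - 10*x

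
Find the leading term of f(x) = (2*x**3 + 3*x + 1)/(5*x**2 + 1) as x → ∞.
2*x/5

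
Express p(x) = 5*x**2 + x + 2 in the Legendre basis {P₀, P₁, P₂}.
(11/3)P₀ + P₁ + (10/3)P₂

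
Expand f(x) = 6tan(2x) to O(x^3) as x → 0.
12*x + O(x**3)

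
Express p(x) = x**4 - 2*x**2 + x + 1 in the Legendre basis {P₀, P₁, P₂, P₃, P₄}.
(8/15)P₀ + P₁ + (-16/21)P₂ + (8/35)P₄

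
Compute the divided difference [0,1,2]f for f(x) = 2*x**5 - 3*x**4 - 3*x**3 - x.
0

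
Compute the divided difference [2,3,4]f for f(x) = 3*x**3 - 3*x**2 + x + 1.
24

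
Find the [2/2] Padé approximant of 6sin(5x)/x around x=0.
(30 - 175*x**2/2)/(5*x**2/4 + 1)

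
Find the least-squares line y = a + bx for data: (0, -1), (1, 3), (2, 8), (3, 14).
a = -3/2, b = 5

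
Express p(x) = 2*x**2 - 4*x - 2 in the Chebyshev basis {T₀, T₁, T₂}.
-T₀ + (-4)T₁ + T₂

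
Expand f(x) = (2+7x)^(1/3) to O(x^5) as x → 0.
2**(1/3) + 7*2**(1/3)*x/6 - 49*2**(1/3)*x**2/36 + 1715*2**(1/3)*x**3/648 - 12005*2**(1/3)*x**4/1944 + O(x**5)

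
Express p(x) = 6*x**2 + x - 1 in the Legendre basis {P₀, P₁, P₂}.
P₀ + P₁ + (4)P₂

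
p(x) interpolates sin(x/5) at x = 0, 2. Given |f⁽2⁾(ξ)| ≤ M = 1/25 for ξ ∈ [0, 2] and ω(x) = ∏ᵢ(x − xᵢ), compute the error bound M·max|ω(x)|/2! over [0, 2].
1/50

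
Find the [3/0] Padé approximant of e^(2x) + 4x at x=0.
4*x**3/3 + 2*x**2 + 6*x + 1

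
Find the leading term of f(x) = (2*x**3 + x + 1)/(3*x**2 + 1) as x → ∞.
2*x/3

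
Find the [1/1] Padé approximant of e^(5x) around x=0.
(5*x/2 + 1)/(1 - 5*x/2)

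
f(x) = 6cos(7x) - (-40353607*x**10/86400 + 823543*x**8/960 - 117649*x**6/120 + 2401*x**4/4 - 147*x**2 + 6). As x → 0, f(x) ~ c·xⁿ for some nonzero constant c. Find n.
12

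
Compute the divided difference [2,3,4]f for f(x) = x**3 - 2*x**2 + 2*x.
7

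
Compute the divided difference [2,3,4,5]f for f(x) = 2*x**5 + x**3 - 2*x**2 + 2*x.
251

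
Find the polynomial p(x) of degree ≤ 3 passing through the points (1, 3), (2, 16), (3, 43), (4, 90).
x**3 + x**2 + 3*x - 2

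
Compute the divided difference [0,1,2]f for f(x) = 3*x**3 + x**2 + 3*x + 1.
10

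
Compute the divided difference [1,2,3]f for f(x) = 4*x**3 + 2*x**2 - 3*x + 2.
26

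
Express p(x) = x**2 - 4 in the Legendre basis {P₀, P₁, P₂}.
(-11/3)P₀ + (2/3)P₂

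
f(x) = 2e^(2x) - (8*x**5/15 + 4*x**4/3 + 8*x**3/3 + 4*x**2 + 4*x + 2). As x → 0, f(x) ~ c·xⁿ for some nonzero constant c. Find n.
6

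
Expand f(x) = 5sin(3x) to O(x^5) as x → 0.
15*x - 45*x**3/2 + O(x**5)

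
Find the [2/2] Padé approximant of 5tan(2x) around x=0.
10*x/(1 - 4*x**2/3)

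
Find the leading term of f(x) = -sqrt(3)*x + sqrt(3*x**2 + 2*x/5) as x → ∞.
sqrt(3)/15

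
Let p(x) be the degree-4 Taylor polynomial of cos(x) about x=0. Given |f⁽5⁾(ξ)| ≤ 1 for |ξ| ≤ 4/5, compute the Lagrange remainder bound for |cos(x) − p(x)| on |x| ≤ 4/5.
128/46875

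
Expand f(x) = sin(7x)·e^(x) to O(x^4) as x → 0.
7*x + 7*x**2 - 161*x**3/3 + O(x**4)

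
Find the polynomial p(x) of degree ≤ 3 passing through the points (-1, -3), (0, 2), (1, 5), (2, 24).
3*x**3 - x**2 + x + 2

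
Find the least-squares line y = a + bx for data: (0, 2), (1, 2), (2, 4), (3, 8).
a = 1, b = 2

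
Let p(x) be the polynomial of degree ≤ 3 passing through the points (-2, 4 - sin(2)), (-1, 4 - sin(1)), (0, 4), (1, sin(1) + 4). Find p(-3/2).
-7*sin(1)/8 - 5*sin(2)/16 + 4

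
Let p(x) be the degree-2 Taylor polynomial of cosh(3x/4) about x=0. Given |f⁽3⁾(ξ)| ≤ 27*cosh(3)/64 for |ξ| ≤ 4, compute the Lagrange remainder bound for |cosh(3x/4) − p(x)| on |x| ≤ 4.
9*cosh(3)/2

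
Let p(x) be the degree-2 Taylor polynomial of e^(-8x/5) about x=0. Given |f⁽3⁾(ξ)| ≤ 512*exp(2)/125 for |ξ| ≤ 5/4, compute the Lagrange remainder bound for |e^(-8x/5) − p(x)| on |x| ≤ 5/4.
4*exp(2)/3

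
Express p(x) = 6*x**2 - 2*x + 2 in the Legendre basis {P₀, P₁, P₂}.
(4)P₀ + (-2)P₁ + (4)P₂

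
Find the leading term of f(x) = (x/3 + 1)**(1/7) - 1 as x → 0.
x/21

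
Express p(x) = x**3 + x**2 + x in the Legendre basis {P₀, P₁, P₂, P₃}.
(1/3)P₀ + (8/5)P₁ + (2/3)P₂ + (2/5)P₃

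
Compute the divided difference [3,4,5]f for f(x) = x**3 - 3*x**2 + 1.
9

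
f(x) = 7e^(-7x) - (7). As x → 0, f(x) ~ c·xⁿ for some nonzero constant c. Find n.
1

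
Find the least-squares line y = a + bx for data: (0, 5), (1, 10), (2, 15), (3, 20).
a = 5, b = 5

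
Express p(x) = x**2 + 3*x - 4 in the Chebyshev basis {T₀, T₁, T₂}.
(-7/2)T₀ + (3)T₁ + (1/2)T₂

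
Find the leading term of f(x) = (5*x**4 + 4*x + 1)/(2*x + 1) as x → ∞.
5*x**3/2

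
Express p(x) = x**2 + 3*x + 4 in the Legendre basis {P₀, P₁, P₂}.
(13/3)P₀ + (3)P₁ + (2/3)P₂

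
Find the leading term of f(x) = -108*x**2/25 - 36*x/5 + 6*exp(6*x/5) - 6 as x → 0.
216*x**3/125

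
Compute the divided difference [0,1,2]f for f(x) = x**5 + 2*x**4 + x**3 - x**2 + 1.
31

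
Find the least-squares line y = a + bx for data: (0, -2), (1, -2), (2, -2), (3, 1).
a = -13/5, b = 9/10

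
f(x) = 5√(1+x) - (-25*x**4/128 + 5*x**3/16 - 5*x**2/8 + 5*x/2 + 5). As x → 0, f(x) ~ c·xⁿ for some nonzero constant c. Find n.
5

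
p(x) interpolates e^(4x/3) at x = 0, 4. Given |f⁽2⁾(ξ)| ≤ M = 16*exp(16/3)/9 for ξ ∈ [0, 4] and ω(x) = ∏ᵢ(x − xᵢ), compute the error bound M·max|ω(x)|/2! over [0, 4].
32*exp(16/3)/9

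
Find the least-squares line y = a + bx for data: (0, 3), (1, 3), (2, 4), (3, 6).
a = 5/2, b = 1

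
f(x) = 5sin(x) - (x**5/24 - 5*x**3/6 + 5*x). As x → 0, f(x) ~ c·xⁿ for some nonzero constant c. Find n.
7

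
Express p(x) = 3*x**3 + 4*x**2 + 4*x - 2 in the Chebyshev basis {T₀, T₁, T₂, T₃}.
(25/4)T₁ + (2)T₂ + (3/4)T₃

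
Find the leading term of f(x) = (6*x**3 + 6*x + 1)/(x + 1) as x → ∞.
6*x**2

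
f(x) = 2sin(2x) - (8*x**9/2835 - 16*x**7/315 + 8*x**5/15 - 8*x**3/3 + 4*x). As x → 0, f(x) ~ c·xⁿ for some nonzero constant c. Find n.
11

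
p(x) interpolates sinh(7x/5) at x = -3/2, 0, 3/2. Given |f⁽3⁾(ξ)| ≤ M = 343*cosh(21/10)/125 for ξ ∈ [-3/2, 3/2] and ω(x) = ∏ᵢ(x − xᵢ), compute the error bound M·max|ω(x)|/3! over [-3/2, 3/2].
343*sqrt(3)*cosh(21/10)/1000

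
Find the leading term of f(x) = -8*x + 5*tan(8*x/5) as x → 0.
512*x**3/75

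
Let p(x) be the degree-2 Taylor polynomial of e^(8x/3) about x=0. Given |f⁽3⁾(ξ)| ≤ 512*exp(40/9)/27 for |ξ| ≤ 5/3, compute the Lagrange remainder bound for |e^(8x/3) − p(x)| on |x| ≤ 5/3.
32000*exp(40/9)/2187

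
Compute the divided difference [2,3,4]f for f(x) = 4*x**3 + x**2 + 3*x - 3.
37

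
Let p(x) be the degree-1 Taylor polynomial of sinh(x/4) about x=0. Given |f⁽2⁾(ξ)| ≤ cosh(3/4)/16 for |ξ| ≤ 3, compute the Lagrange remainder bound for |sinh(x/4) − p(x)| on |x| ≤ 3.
9*cosh(3/4)/32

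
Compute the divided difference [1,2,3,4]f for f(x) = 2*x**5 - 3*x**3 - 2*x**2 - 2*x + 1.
127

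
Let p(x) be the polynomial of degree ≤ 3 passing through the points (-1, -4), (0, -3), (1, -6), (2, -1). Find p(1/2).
-19/4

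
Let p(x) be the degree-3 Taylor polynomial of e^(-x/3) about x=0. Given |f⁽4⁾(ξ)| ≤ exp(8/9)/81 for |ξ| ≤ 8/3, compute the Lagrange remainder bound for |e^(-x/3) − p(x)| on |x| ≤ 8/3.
512*exp(8/9)/19683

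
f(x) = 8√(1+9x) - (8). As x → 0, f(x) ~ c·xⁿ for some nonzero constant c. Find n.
1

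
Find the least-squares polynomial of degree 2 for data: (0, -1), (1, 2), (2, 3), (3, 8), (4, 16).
-2/5 + x²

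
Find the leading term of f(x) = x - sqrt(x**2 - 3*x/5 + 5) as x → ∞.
3/10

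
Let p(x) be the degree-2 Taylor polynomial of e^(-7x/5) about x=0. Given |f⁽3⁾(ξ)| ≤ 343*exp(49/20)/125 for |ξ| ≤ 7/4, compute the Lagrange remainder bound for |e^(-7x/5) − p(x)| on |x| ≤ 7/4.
117649*exp(49/20)/48000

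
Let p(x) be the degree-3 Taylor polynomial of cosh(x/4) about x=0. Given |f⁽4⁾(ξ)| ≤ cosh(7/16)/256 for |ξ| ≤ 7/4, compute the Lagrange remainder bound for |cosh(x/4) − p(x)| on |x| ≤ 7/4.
2401*cosh(7/16)/1572864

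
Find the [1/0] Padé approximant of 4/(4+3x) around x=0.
1 - 3*x/4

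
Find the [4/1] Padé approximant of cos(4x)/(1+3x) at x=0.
(32*x**4/3 - 8*x**2 + 1)/(3*x + 1)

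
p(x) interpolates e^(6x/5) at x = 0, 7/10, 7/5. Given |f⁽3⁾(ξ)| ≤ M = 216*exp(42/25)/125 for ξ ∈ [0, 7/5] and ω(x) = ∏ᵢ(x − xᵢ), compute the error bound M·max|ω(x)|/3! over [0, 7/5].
343*sqrt(3)*exp(42/25)/15625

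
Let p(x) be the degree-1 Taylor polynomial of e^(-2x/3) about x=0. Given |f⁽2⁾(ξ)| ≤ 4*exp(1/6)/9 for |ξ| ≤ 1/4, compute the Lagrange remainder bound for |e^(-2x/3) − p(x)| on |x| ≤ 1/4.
exp(1/6)/72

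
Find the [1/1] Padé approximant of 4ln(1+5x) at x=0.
20*x/(5*x/2 + 1)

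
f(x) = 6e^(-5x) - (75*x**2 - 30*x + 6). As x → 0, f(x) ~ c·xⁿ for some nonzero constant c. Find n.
3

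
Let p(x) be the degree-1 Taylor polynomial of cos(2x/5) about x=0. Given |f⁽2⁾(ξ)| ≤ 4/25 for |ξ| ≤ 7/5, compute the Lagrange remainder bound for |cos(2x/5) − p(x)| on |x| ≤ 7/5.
98/625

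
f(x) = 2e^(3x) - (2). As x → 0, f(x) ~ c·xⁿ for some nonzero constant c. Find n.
1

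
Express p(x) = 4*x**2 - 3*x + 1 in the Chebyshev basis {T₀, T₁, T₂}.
(3)T₀ + (-3)T₁ + (2)T₂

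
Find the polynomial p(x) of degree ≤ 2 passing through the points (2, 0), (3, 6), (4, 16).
2*x**2 - 4*x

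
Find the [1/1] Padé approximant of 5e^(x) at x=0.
(5*x/2 + 5)/(1 - x/2)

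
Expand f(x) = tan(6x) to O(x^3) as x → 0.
6*x + O(x**3)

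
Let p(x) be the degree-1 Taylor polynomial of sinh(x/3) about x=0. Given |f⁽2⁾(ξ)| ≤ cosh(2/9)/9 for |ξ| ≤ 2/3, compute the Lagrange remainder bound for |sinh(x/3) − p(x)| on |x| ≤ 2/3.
2*cosh(2/9)/81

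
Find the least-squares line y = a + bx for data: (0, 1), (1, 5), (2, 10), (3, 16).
a = 1/2, b = 5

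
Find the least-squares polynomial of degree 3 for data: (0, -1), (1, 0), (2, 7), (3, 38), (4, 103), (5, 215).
-7/9 + (43/378)x + (-571/252)x² + (235/108)x³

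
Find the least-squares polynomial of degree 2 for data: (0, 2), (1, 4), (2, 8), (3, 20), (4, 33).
73/35 + (-27/35)x + (15/7)x²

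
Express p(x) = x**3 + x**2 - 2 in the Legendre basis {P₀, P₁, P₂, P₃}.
(-5/3)P₀ + (3/5)P₁ + (2/3)P₂ + (2/5)P₃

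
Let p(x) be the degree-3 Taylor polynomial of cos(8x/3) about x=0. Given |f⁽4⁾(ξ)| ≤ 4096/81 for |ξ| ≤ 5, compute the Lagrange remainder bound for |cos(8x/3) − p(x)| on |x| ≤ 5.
320000/243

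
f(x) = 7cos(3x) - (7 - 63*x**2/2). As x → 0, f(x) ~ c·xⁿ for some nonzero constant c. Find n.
4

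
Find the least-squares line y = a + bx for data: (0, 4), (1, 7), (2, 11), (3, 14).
a = 39/10, b = 17/5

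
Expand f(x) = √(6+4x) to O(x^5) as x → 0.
sqrt(6) + sqrt(6)*x/3 - sqrt(6)*x**2/18 + sqrt(6)*x**3/54 - 5*sqrt(6)*x**4/648 + O(x**5)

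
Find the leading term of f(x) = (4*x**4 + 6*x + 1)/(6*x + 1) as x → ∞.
2*x**3/3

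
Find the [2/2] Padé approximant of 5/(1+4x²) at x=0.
5/(4*x**2 + 1)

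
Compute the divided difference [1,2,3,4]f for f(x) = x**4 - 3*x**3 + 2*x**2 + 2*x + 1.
7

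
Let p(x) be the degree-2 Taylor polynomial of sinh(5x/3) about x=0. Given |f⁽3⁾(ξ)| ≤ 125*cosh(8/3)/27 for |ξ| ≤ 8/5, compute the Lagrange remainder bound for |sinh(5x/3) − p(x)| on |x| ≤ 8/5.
256*cosh(8/3)/81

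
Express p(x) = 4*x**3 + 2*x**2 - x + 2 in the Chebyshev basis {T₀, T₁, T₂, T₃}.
(3)T₀ + (2)T₁ + T₂ + T₃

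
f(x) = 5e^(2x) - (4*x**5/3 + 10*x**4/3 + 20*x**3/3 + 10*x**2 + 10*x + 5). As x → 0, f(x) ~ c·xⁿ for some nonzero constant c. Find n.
6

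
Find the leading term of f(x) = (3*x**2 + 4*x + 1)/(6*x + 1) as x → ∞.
x/2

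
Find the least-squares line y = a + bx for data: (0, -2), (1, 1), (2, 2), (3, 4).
a = -8/5, b = 19/10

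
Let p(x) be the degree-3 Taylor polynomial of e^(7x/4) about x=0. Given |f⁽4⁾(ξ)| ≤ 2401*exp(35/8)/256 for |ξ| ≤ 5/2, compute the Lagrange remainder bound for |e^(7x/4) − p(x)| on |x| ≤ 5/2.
1500625*exp(35/8)/98304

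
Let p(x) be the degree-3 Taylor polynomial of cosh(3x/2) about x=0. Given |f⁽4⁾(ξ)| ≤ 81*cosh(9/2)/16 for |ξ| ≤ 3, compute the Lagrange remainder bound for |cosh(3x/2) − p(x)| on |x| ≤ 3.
2187*cosh(9/2)/128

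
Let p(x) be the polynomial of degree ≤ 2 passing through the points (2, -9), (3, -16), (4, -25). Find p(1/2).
-9/4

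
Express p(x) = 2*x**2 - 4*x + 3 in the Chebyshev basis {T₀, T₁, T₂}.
(4)T₀ + (-4)T₁ + T₂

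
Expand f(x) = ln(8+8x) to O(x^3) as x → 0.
log(8) + x - x**2/2 + O(x**3)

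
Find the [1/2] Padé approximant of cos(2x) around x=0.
1/(2*x**2 + 1)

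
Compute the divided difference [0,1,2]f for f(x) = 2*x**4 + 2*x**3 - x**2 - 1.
19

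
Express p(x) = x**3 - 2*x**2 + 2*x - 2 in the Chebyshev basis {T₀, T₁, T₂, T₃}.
(-3)T₀ + (11/4)T₁ - T₂ + (1/4)T₃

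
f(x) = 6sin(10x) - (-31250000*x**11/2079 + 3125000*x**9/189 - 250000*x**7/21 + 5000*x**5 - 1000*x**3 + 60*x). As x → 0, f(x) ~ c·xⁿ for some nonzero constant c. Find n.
13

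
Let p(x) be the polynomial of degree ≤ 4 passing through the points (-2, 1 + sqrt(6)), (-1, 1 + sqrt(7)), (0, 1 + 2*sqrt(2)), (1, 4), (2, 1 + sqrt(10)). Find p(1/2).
-5*sqrt(7)/32 - 5*sqrt(10)/128 + 3*sqrt(6)/128 + 45*sqrt(2)/32 + 77/32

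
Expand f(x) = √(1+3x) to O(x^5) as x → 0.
1 + 3*x/2 - 9*x**2/8 + 27*x**3/16 - 405*x**4/128 + O(x**5)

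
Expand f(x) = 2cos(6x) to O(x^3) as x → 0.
2 - 36*x**2 + O(x**3)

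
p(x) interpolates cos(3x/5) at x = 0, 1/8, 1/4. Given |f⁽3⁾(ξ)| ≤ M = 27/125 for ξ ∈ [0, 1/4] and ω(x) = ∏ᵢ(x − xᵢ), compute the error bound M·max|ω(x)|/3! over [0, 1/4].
sqrt(3)/64000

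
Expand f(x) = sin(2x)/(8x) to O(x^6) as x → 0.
1/4 - x**2/6 + x**4/30 + O(x**6)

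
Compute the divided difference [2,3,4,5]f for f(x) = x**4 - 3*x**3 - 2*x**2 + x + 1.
11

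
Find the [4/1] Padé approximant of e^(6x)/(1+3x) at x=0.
(162*x**4/5 + 72*x**3/5 + 54*x**2/5 + 18*x/5 + 1)/(3*x/5 + 1)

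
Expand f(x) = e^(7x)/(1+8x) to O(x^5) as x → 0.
1 - x + 65*x**2/2 - 1217*x**3/6 + 41345*x**4/24 + O(x**5)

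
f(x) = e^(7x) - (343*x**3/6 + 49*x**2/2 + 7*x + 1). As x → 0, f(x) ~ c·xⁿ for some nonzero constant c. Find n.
4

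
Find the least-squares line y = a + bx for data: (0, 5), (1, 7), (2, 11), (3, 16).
a = 21/5, b = 37/10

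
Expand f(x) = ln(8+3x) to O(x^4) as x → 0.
log(8) + 3*x/8 - 9*x**2/128 + 9*x**3/512 + O(x**4)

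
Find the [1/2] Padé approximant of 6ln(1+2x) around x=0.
12*x/(-x**2/3 + x + 1)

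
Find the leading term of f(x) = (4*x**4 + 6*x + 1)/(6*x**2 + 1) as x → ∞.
2*x**2/3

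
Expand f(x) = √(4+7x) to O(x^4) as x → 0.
2 + 7*x/4 - 49*x**2/64 + 343*x**3/512 + O(x**4)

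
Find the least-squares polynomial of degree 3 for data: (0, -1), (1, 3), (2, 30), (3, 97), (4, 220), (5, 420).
-47/42 + (-199/252)x + (191/84)x² + (53/18)x³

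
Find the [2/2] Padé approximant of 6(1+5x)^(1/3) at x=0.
(350*x**2/9 + 35*x + 6)/(125*x**2/54 + 25*x/6 + 1)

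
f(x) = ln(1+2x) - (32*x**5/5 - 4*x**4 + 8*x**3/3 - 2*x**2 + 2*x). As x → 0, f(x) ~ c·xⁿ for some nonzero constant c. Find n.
6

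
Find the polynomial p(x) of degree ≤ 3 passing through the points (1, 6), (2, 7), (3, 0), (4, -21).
-x**3 + 2*x**2 + 2*x + 3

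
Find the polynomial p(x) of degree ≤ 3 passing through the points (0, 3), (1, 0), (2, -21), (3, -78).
3 - 3*x**3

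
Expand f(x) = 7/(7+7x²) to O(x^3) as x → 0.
1 - x**2 + O(x**3)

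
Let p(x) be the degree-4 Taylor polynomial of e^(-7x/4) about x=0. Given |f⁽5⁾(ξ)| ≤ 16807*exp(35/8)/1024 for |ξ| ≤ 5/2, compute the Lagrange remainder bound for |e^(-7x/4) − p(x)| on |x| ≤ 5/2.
10504375*exp(35/8)/786432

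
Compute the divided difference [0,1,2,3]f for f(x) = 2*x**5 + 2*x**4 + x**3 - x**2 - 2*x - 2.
63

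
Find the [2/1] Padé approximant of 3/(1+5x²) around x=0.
3 - 15*x**2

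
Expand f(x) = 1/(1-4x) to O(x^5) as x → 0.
1 + 4*x + 16*x**2 + 64*x**3 + 256*x**4 + O(x**5)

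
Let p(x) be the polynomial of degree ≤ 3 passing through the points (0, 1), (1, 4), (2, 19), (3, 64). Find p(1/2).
17/8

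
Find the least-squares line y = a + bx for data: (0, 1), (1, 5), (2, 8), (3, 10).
a = 3/2, b = 3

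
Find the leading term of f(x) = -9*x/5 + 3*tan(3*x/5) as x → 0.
27*x**3/125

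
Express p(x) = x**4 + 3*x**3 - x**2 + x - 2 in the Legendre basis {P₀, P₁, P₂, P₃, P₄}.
(-32/15)P₀ + (14/5)P₁ + (-2/21)P₂ + (6/5)P₃ + (8/35)P₄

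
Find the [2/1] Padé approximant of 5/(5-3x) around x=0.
1/(1 - 3*x/5)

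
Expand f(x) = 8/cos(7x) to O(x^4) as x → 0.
8 + 196*x**2 + O(x**4)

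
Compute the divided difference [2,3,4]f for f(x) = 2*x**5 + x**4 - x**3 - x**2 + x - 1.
615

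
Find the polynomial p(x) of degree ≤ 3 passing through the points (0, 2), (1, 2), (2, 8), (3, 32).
2*x**3 - 3*x**2 + x + 2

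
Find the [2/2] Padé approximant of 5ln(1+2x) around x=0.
10*x*(x + 1)/(2*x**2/3 + 2*x + 1)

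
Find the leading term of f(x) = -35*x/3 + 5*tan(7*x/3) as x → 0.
1715*x**3/81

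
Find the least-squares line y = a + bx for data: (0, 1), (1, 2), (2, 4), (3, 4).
a = 11/10, b = 11/10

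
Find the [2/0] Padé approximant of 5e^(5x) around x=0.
125*x**2/2 + 25*x + 5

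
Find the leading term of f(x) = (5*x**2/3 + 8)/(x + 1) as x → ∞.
5*x/3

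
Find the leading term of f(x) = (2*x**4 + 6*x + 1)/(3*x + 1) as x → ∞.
2*x**3/3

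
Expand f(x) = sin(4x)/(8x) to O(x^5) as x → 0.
1/2 - 4*x**2/3 + 16*x**4/15 + O(x**5)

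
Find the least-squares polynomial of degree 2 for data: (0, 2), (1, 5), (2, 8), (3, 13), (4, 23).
87/35 + (3/7)x + (8/7)x²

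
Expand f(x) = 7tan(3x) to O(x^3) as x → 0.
21*x + O(x**3)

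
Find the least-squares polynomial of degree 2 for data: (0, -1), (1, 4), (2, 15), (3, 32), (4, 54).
-38/35 + (83/35)x + (20/7)x²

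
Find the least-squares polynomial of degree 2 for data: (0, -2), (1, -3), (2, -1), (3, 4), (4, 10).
-76/35 + (-123/70)x + (17/14)x²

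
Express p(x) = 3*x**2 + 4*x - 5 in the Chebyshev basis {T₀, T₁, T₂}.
(-7/2)T₀ + (4)T₁ + (3/2)T₂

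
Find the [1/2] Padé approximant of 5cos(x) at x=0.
5/(x**2/2 + 1)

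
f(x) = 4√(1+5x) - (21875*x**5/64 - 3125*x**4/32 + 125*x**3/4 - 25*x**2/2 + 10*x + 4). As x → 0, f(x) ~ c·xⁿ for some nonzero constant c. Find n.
6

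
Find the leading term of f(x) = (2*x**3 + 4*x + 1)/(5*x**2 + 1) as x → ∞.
2*x/5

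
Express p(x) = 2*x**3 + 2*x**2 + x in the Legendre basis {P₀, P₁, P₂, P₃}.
(2/3)P₀ + (11/5)P₁ + (4/3)P₂ + (4/5)P₃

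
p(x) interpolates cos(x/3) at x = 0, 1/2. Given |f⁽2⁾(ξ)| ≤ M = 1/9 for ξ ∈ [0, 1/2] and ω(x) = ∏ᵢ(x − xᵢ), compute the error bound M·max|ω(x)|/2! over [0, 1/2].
1/288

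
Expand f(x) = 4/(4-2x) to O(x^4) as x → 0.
1 + x/2 + x**2/4 + x**3/8 + O(x**4)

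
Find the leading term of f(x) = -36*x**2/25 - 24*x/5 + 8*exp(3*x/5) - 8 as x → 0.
36*x**3/125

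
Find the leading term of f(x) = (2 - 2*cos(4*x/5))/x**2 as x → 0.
16/25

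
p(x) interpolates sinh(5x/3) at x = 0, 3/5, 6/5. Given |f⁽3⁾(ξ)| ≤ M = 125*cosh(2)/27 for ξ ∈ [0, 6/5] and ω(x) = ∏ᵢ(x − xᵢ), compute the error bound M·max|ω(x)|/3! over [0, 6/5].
sqrt(3)*cosh(2)/27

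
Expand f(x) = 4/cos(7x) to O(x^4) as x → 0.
4 + 98*x**2 + O(x**4)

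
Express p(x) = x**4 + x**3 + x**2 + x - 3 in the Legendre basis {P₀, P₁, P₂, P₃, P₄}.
(-37/15)P₀ + (8/5)P₁ + (26/21)P₂ + (2/5)P₃ + (8/35)P₄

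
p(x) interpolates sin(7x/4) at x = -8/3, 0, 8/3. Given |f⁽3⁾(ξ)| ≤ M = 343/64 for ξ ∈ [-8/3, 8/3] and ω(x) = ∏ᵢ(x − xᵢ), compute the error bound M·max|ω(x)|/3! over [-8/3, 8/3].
2744*sqrt(3)/729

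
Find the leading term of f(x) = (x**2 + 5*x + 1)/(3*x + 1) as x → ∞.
x/3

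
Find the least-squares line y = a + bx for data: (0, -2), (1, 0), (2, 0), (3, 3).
a = -2, b = 3/2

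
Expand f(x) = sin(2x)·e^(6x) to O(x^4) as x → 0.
2*x + 12*x**2 + 104*x**3/3 + O(x**4)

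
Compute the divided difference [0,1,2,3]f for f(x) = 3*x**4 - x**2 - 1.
18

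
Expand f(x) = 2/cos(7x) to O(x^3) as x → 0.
2 + 49*x**2 + O(x**3)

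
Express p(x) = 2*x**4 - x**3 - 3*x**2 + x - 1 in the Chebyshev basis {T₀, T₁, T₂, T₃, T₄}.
(-7/4)T₀ + (1/4)T₁ + (-1/2)T₂ + (-1/4)T₃ + (1/4)T₄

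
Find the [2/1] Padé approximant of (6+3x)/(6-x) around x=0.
(x/2 + 1)/(1 - x/6)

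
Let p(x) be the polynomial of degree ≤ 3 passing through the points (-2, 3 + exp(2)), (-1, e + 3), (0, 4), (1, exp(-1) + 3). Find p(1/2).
(5 + e*(-5*e + exp(2) + 63))*exp(-1)/16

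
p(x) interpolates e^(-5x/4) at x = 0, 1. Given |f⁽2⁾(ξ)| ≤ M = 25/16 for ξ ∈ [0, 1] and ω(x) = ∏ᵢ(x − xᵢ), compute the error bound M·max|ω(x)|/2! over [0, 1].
25/128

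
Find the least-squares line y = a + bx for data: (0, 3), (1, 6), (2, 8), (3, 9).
a = 7/2, b = 2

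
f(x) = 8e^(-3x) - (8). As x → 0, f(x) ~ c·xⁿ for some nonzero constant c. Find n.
1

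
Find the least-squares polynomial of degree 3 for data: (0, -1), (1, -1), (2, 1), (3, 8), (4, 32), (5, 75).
-131/126 + (1649/756)x + (-377/126)x² + (121/108)x³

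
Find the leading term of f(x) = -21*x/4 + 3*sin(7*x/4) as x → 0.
-343*x**3/128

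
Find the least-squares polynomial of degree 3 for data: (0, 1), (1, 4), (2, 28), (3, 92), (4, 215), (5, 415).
65/63 + (-283/189)x + (317/252)x² + (337/108)x³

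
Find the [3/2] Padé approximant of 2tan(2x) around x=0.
(-16*x**3/15 + 4*x)/(1 - 8*x**2/5)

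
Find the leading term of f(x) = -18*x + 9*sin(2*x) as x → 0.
-12*x**3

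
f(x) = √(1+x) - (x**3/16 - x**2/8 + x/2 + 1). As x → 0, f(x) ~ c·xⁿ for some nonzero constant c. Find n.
4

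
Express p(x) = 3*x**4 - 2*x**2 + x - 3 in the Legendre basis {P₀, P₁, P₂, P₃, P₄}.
(-46/15)P₀ + P₁ + (8/21)P₂ + (24/35)P₄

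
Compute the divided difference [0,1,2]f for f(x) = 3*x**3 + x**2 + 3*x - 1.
10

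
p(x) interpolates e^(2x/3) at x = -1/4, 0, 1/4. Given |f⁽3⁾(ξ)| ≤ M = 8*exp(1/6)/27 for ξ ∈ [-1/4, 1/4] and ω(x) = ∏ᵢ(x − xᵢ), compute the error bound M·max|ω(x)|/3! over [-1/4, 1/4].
sqrt(3)*exp(1/6)/5832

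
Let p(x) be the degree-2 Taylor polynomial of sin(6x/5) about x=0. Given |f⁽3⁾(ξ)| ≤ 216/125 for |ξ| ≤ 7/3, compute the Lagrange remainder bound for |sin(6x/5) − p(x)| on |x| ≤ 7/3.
1372/375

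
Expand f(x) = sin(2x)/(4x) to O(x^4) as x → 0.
1/2 - x**2/3 + O(x**4)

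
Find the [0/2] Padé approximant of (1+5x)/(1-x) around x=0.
1/(30*x**2 - 6*x + 1)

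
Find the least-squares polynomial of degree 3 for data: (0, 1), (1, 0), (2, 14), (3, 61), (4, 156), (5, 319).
121/126 + (-289/108)x + (-277/252)x² + (155/54)x³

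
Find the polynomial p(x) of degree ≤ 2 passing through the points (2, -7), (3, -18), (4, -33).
-2*x**2 - x + 3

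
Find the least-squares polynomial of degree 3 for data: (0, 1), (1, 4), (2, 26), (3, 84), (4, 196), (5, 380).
121/126 + (-169/756)x + (55/126)x² + (319/108)x³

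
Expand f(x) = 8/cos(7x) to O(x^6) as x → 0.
8 + 196*x**2 + 12005*x**4/3 + O(x**6)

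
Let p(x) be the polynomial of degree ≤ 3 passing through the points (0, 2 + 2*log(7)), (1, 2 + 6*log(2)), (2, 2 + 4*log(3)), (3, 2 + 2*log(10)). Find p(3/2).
-log(35)/8 + log(6)/4 + 2 + log(72)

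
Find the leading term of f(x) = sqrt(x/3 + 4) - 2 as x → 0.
x/12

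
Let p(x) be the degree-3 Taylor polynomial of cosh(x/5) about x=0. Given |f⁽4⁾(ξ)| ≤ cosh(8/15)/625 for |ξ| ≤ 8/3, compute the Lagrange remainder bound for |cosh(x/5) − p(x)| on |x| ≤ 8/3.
512*cosh(8/15)/151875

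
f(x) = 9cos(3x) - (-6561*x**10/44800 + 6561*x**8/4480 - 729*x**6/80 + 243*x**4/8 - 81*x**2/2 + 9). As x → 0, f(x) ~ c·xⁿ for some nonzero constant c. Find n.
12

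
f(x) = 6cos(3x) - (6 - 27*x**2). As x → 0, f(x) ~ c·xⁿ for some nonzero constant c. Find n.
4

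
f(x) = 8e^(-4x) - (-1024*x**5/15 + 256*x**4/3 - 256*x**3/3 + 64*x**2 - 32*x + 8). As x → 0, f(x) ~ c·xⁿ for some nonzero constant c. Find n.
6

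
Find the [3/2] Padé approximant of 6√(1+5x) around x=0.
(375*x**3/16 + 675*x**2/8 + 45*x + 6)/(75*x**2/16 + 5*x + 1)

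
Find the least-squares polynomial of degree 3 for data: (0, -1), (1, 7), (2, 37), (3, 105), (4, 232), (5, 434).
-131/126 + (2819/756)x + (53/36)x² + (82/27)x³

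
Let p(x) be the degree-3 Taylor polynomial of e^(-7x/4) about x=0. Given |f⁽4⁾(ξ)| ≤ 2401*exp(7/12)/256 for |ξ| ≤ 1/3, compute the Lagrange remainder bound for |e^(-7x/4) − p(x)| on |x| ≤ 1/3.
2401*exp(7/12)/497664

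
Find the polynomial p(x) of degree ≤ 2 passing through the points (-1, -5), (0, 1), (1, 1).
-3*x**2 + 3*x + 1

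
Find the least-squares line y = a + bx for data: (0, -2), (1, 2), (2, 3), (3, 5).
a = -13/10, b = 11/5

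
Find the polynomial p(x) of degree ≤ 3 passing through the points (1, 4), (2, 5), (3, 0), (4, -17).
-x**3 + 3*x**2 - x + 3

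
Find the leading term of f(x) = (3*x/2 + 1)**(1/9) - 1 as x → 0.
x/6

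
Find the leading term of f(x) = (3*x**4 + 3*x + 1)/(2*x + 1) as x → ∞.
3*x**3/2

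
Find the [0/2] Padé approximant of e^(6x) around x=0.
1/(18*x**2 - 6*x + 1)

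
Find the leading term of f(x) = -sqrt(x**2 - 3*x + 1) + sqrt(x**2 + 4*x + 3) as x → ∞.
7/2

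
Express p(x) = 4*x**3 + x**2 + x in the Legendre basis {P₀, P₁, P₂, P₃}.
(1/3)P₀ + (17/5)P₁ + (2/3)P₂ + (8/5)P₃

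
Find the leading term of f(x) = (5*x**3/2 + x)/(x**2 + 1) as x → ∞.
5*x/2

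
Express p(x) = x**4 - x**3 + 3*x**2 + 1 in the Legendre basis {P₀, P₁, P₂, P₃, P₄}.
(11/5)P₀ + (-3/5)P₁ + (18/7)P₂ + (-2/5)P₃ + (8/35)P₄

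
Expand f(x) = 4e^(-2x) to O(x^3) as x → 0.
4 - 8*x + 8*x**2 + O(x**3)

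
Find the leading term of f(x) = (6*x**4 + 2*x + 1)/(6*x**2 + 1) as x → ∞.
x**2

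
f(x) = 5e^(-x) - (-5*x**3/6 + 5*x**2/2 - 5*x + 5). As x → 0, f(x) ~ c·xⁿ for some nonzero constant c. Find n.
4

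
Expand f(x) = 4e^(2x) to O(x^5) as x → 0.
4 + 8*x + 8*x**2 + 16*x**3/3 + 8*x**4/3 + O(x**5)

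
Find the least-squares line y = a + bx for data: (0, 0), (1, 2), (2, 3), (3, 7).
a = -3/10, b = 11/5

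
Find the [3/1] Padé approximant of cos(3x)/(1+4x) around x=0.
(27*x**3/32 - 441*x**2/92 + 27*x/368 + 1)/(1499*x/368 + 1)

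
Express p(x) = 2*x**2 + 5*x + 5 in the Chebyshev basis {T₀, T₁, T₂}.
(6)T₀ + (5)T₁ + T₂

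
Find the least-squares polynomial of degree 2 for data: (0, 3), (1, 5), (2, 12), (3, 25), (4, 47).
118/35 + (-82/35)x + (23/7)x²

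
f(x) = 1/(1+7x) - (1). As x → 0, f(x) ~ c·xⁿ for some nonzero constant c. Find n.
1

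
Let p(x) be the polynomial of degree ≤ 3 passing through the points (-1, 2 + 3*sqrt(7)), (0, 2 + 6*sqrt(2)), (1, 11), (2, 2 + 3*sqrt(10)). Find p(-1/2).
-13/16 + 3*sqrt(10)/16 + 15*sqrt(7)/16 + 45*sqrt(2)/8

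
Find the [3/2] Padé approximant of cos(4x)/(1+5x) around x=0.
(2200*x**3/51 - 440*x**2/51 - 5*x + 1)/(1 - 1307*x**2/51)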